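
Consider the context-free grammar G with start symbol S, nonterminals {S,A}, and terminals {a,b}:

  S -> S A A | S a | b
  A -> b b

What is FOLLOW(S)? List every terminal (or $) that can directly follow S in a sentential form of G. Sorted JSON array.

FIRST sets, iterate to fixpoint:
[1]
  A via A→b b: +{b}
  S via S→b: +{b}
  FIRST(S)={b}  FIRST(A)={b}
[2] (stable)
  FIRST(S)={b}  FIRST(A)={b}

FOLLOW iteration:
FOLLOW(S) := {$}
round 1:
  S→S A A: FOLLOW(S) ⊇ FIRST(A) = {b}; new: +{b}
  S→S A A: FOLLOW(A) ⊇ FIRST(A) = {b}; new: +{b}
  S→S A A: FOLLOW(A) ⊇ FOLLOW(S) ⊇ {$,b}; new: +{$}
  S→S a: FOLLOW(S) ⊇ FIRST(a) = {a}; new: +{a}
  FOLLOW[S]={$,a,b}  FOLLOW[A]={$,b}
round 2:
  S→S A A: FOLLOW(A) ⊇ FOLLOW(S) ⊇ {$,a,b}; new: +{a}
  FOLLOW[S]={$,a,b}  FOLLOW[A]={$,a,b}
round 3: (stable)
  FOLLOW[S]={$,a,b}  FOLLOW[A]={$,a,b}

FOLLOW(S) = ["$", "a", "b"]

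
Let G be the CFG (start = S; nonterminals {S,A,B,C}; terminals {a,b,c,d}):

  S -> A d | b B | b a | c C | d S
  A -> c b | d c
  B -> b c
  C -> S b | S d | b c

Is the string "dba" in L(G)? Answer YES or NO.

CNF form of G:
  S -> A T2 | T0 C | T1 B | T1 T3 | T2 S
  A -> T0 T1 | T2 T0
  B -> T1 T0
  C -> S T1 | S T2 | T1 T0
  T0 -> c
  T1 -> b
  T2 -> d
  T3 -> a

CYK table (by increasing span):
  T[0,0] 'd' = {T2}  orig:{}
  T[1,1] 'b' = {T1}  orig:{}
  T[2,2] 'a' = {T3}  orig:{}
  T[0,1] 'db' = ∅
  T[1,2] 'ba' = {S}
  T[0,2] 'dba' = {S}

S ∈ T[0,2] ⇒ YES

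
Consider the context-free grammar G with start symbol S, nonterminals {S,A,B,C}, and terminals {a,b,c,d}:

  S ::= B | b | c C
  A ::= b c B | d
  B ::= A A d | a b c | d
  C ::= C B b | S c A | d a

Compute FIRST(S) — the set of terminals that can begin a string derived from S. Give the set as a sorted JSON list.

Compute FIRST by fixpoint:
pass 1:
  A via A→b c B: +{b}
  A via A→d: +{d}
  B via B→A A d: +{b,d}
  B via B→a b c: +{a}
  C via C→d a: +{d}
  S via S→B: +{a,b,d}
  S via S→c C: +{c}
  FIRST[S]={a,b,c,d}  FIRST[A]={b,d}  FIRST[B]={a,b,d}  FIRST[C]={d}
pass 2:
  C via C→S c A: +{a,b,c}
  FIRST[S]={a,b,c,d}  FIRST[A]={b,d}  FIRST[B]={a,b,d}  FIRST[C]={a,b,c,d}
pass 3: — fixpoint
  FIRST[S]={a,b,c,d}  FIRST[A]={b,d}  FIRST[B]={a,b,d}  FIRST[C]={a,b,c,d}

FIRST(S) = ["a", "b", "c", "d"]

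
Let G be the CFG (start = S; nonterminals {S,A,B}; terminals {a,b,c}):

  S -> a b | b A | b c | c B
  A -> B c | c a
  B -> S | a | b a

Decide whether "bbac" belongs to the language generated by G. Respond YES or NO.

CNF form of G:
  S -> T0 B | T1 T2 | T2 A | T2 T0
  A -> B T0 | T0 T1
  B -> T0 B | T1 T2 | T2 A | T2 T0 | T2 T1 | a
  T0 -> c
  T1 -> a
  T2 -> b

Fill CYK table bottom-up:
  cell(0,0) b: {T2}  orig:{}
  cell(1,1) b: {T2}  orig:{}
  cell(2,2) a: {B,T1}  orig:{B}
  cell(3,3) c: {T0}  orig:{}
  cell(0,1) bb: ∅
  cell(1,2) ba: {B}
  cell(2,3) ac: {A}
  cell(0,2) bba: ∅
  cell(1,3) bac: {A,B,S}
  cell(0,3) bbac: {B,S}

S ∈ T[0,3] ⇒ YES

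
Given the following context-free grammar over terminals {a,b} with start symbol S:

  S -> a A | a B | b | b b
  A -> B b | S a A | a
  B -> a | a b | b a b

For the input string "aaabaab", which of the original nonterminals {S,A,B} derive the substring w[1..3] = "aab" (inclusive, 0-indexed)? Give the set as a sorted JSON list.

CNF form of G:
  S -> T0 T0 | T1 A | T1 B | b
  A -> B T0 | S X2 | a
  B -> T0 X3 | T1 T0 | a
  T0 -> b
  T1 -> a
  X2 -> T1 A
  X3 -> T1 T0

Fill CYK table bottom-up (cells [i..j] with 1 ≤ i ≤ j ≤ 3 only):
  T[1,1] 'a' = {A,B,T1}  orig:{A,B}
  T[2,2] 'a' = {A,B,T1}  orig:{A,B}
  T[3,3] 'b' = {S,T0}  orig:{S}
  T[1,2] 'aa' = {S,X2}  orig:{S}
  T[2,3] 'ab' = {A,B,X3}  orig:{A,B}
  T[1,3] 'aab' = {S,X2}  orig:{S}

Original NTs in T[1,3] deriving "aab": ["S"]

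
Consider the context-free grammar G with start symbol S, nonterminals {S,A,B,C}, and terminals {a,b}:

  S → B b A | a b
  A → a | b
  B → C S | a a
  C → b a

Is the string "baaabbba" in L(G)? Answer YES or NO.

Convert to CNF:
  S -> B X2 | T0 T1
  A -> a | b
  B -> C S | T0 T0
  C -> T1 T0
  T0 -> a
  T1 -> b
  X2 -> T1 A

CYK table (by increasing span):
  T[0,0] 'b' = {A,T1}  orig:{A}
  T[1,1] 'a' = {A,T0}  orig:{A}
  T[2,2] 'a' = {A,T0}  orig:{A}
  T[3,3] 'a' = {A,T0}  orig:{A}
  T[4,4] 'b' = {A,T1}  orig:{A}
  T[5,5] 'b' = {A,T1}  orig:{A}
  T[6,6] 'b' = {A,T1}  orig:{A}
  T[7,7] 'a' = {A,T0}  orig:{A}
  T[0,1] 'ba' = {C,X2}  orig:{C}
  T[1,2] 'aa' = {B}
  T[2,3] 'aa' = {B}
  T[3,4] 'ab' = {S}
  T[4,5] 'bb' = {X2}  orig:{}
  T[5,6] 'bb' = {X2}  orig:{}
  T[6,7] 'ba' = {C,X2}  orig:{C}
  T[0,2] 'baa' = ∅
  T[1,3] 'aaa' = ∅
  T[2,4] 'aab' = ∅
  T[3,5] 'abb' = ∅
  T[4,6] 'bbb' = ∅
  T[5,7] 'bba' = ∅
  T[0,3] 'baaa' = ∅
  T[1,4] 'aaab' = ∅
  T[2,5] 'aabb' = {S}
  T[3,6] 'abbb' = ∅
  T[4,7] 'bbba' = ∅
  T[0,4] 'baaab' = ∅
  T[1,5] 'aaabb' = ∅
  T[2,6] 'aabbb' = ∅
  T[3,7] 'abbba' = ∅
  T[0,5] 'baaabb' = {B}
  T[1,6] 'aaabbb' = ∅
  T[2,7] 'aabbba' = ∅
  T[0,6] 'baaabbb' = ∅
  T[1,7] 'aaabbba' = ∅
  T[0,7] 'baaabbba' = {S}

S ∈ T[0,7] ⇒ YES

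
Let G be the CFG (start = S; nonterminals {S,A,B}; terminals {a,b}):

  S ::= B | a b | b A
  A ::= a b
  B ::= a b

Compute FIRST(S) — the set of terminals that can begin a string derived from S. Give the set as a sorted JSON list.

FIRST sets, iterate to fixpoint:
iter 1:
  A via A→a b: +{a}
  B via B→a b: +{a}
  S via S→B: +{a}
  S via S→b A: +{b}
  FIRST(S)={a,b}  FIRST(A)={a}  FIRST(B)={a}
iter 2: — fixpoint
  FIRST(S)={a,b}  FIRST(A)={a}  FIRST(B)={a}

FIRST(S) = ["a", "b"]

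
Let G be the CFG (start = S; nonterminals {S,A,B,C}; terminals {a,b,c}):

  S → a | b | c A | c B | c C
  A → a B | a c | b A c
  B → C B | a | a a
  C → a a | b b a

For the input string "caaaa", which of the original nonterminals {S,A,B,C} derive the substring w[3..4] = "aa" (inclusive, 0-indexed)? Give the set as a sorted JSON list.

Convert to CNF:
  S -> T1 A | T1 B | T1 C | a | b
  A -> T0 B | T0 T1 | T2 X3
  B -> C B | T0 T0 | a
  C -> T0 T0 | T2 X4
  T0 -> a
  T1 -> c
  T2 -> b
  X3 -> A T1
  X4 -> T2 T0

CYK fill — only the sub-triangle for w[3..4]:
  cell(3,3) a: {B,S,T0}  orig:{B,S}
  cell(4,4) a: {B,S,T0}  orig:{B,S}
  cell(3,4) aa: {A,B,C}

Original NTs in T[3,4] deriving "aa": ["A", "B", "C"]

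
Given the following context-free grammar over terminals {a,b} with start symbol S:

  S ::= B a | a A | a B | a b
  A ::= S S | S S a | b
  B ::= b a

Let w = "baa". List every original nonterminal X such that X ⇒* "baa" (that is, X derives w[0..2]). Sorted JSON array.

Convert to CNF:
  S -> B T0 | T0 A | T0 B | T0 T1
  A -> S S | S X2 | b
  B -> T1 T0
  T0 -> a
  T1 -> b
  X2 -> S T0

CYK fill (cells [i..j] with 0 ≤ i ≤ j ≤ 2 only):
  T[0,0] 'b' = {A,T1}  orig:{A}
  T[1,1] 'a' = {T0}  orig:{}
  T[2,2] 'a' = {T0}  orig:{}
  T[0,1] 'ba' = {B}
  T[1,2] 'aa' = ∅
  T[0,2] 'baa' = {S}

Original NTs in T[0,2] deriving "baa": ["S"]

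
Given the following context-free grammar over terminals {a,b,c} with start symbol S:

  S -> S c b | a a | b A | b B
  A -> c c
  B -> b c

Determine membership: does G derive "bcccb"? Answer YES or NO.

CNF form of G:
  S -> S X3 | T1 A | T1 B | T2 T2
  A -> T0 T0
  B -> T1 T0
  T0 -> c
  T1 -> b
  T2 -> a
  X3 -> T0 T1

CYK table (by increasing span):
  T[0,0] 'b' = {T1}  orig:{}
  T[1,1] 'c' = {T0}  orig:{}
  T[2,2] 'c' = {T0}  orig:{}
  T[3,3] 'c' = {T0}  orig:{}
  T[4,4] 'b' = {T1}  orig:{}
  T[0,1] 'bc' = {B}
  T[1,2] 'cc' = {A}
  T[2,3] 'cc' = {A}
  T[3,4] 'cb' = {X3}  orig:{}
  T[0,2] 'bcc' = {S}
  T[1,3] 'ccc' = ∅
  T[2,4] 'ccb' = ∅
  T[0,3] 'bccc' = ∅
  T[1,4] 'cccb' = ∅
  T[0,4] 'bcccb' = {S}

S ∈ T[0,4] ⇒ YES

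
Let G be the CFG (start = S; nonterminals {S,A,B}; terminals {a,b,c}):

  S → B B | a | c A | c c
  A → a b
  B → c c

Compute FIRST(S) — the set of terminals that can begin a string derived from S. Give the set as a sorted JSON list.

FIRST iteration:
pass 1:
  A via A→a b: +{a}
  B via B→c c: +{c}
  S via S→B B: +{c}
  S via S→a: +{a}
  FIRST(S)={a,c}  FIRST(A)={a}  FIRST(B)={c}
pass 2: done
  FIRST(S)={a,c}  FIRST(A)={a}  FIRST(B)={c}

FIRST(S) = ["a", "c"]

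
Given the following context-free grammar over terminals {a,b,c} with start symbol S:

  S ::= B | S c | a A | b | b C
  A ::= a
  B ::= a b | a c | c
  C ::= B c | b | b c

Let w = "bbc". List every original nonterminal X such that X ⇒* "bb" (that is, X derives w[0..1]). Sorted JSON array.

CNF form of G:
  S -> S T2 | T0 A | T0 T1 | T0 T2 | T1 C | b | c
  A -> a
  B -> T0 T1 | T0 T2 | c
  C -> B T2 | T1 T2 | b
  T0 -> a
  T1 -> b
  T2 -> c

CYK fill — only the sub-triangle for w[0..1]:
  cell(0,0) b: {C,S,T1}  orig:{C,S}
  cell(1,1) b: {C,S,T1}  orig:{C,S}
  cell(0,1) bb: {S}

Original NTs in T[0,1] deriving "bb": ["S"]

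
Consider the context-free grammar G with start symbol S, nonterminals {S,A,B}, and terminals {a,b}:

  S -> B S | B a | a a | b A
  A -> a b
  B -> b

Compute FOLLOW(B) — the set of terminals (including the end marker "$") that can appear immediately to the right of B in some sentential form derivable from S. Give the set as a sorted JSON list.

FIRST sets, iterate to fixpoint:
round 1:
  A via A→a b: +{a}
  B via B→b: +{b}
  S via S→B S: +{b}
  S via S→a a: +{a}
  FIRST[S]={a,b}  FIRST[A]={a}  FIRST[B]={b}
round 2: — fixpoint
  FIRST[S]={a,b}  FIRST[A]={a}  FIRST[B]={b}

Compute FOLLOW by fixpoint:
initialize: $ ∈ FOLLOW(S)
round 1:
  S→B S: FOLLOW(B) ⊇ FIRST(S) = {a,b}; new: +{a,b}
  S→b A: FOLLOW(A) ⊇ FOLLOW(S) ⊇ {$}; new: +{$}
  FOLLOW[S]={$}  FOLLOW[A]={$}  FOLLOW[B]={a,b}
round 2: (stable)
  FOLLOW[S]={$}  FOLLOW[A]={$}  FOLLOW[B]={a,b}

FOLLOW(B) = ["a", "b"]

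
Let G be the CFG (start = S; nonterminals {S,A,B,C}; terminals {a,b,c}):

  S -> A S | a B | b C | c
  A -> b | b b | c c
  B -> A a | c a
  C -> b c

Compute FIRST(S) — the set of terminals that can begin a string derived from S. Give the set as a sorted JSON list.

Compute FIRST by fixpoint:
round 1:
  A via A→b: +{b}
  A via A→c c: +{c}
  B via B→A a: +{b,c}
  C via C→b c: +{b}
  S via S→A S: +{b,c}
  S via S→a B: +{a}
  FIRST(S)={a,b,c}  FIRST(A)={b,c}  FIRST(B)={b,c}  FIRST(C)={b}
round 2: (no change)
  FIRST(S)={a,b,c}  FIRST(A)={b,c}  FIRST(B)={b,c}  FIRST(C)={b}

FIRST(S) = ["a", "b", "c"]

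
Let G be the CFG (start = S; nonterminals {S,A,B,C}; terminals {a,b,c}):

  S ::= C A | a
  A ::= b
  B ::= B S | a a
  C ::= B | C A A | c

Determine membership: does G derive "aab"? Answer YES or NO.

CNF form of G:
  S -> C A | a
  A -> b
  B -> B S | T0 T0
  C -> B S | C X1 | T0 T0 | c
  T0 -> a
  X1 -> A A

CYK fill:
  cell(0,0) a: {S,T0}  orig:{S}
  cell(1,1) a: {S,T0}  orig:{S}
  cell(2,2) b: {A}
  cell(0,1) aa: {B,C}
  cell(1,2) ab: ∅
  cell(0,2) aab: {S}

S ∈ T[0,2] ⇒ YES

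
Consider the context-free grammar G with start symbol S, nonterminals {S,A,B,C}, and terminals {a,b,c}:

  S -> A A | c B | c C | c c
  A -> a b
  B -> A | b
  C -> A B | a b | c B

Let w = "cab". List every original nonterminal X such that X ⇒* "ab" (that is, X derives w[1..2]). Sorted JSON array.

CNF form of G:
  S -> A A | T2 B | T2 C | T2 T2
  A -> T0 T1
  B -> T0 T1 | b
  C -> A B | T0 T1 | T2 B
  T0 -> a
  T1 -> b
  T2 -> c

Fill CYK table bottom-up, restricted to cells inside w[1..2]:
  T[1,1] 'a' = {T0}  orig:{}
  T[2,2] 'b' = {B,T1}  orig:{B}
  T[1,2] 'ab' = {A,B,C}

Original NTs in T[1,2] deriving "ab": ["A", "B", "C"]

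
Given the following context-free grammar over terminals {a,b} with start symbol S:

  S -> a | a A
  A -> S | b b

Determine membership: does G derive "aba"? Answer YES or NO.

CNF form of G:
  S -> T0 A | a
  A -> T0 A | T1 T1 | a
  T0 -> a
  T1 -> b

CYK table (by increasing span):
  [0..0]={A,S,T0}  "a"  orig:{A,S}
  [1..1]={T1}  "b"  orig:{}
  [2..2]={A,S,T0}  "a"  orig:{A,S}
  [0..1]=∅  "ab"
  [1..2]=∅  "ba"
  [0..2]=∅  "aba"

S ∉ T[0,2] ⇒ NO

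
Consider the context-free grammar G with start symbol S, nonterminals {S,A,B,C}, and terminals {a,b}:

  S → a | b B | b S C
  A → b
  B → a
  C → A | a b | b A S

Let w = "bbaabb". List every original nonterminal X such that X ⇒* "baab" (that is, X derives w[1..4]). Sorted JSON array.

Convert to CNF:
  S -> T1 B | T1 X3 | a
  A -> b
  B -> a
  C -> T0 T1 | T1 X2 | b
  T0 -> a
  T1 -> b
  X2 -> A S
  X3 -> S C

CYK fill, restricted to cells inside w[1..4]:
  cell(1,1) b: {A,C,T1}  orig:{A,C}
  cell(2,2) a: {B,S,T0}  orig:{B,S}
  cell(3,3) a: {B,S,T0}  orig:{B,S}
  cell(4,4) b: {A,C,T1}  orig:{A,C}
  cell(1,2) ba: {S,X2}  orig:{S}
  cell(2,3) aa: ∅
  cell(3,4) ab: {C,X3}  orig:{C}
  cell(1,3) baa: ∅
  cell(2,4) aab: {X3}  orig:{}
  cell(1,4) baab: {S,X3}  orig:{S}

Original NTs in T[1,4] deriving "baab": ["S"]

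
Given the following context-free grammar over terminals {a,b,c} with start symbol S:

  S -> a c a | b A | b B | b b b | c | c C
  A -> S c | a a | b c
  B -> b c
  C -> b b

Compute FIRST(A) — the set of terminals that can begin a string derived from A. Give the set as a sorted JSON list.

Compute FIRST by fixpoint:
round 1:
  A via A→a a: +{a}
  A via A→b c: +{b}
  B via B→b c: +{b}
  C via C→b b: +{b}
  S via S→a c a: +{a}
  S via S→b A: +{b}
  S via S→c: +{c}
  FIRST[S]={a,b,c}  FIRST[A]={a,b}  FIRST[B]={b}  FIRST[C]={b}
round 2:
  A via A→S c: +{c}
  FIRST[S]={a,b,c}  FIRST[A]={a,b,c}  FIRST[B]={b}  FIRST[C]={b}
round 3: done
  FIRST[S]={a,b,c}  FIRST[A]={a,b,c}  FIRST[B]={b}  FIRST[C]={b}

FIRST(A) = ["a", "b", "c"]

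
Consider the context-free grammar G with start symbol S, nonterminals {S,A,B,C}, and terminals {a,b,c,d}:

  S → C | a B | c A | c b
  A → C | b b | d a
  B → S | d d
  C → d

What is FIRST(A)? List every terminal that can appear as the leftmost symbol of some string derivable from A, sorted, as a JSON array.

FIRST iteration:
[1]
  A via A→b b: +{b}
  A via A→d a: +{d}
  B via B→d d: +{d}
  C via C→d: +{d}
  S via S→C: +{d}
  S via S→a B: +{a}
  S via S→c A: +{c}
  FIRST(S)={a,c,d}  FIRST(A)={b,d}  FIRST(B)={d}  FIRST(C)={d}
[2]
  B via B→S: +{a,c}
  FIRST(S)={a,c,d}  FIRST(A)={b,d}  FIRST(B)={a,c,d}  FIRST(C)={d}
[3] (no change)
  FIRST(S)={a,c,d}  FIRST(A)={b,d}  FIRST(B)={a,c,d}  FIRST(C)={d}

FIRST(A) = ["b", "d"]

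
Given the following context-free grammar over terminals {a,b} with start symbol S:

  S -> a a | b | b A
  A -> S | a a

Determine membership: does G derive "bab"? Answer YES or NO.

CNF form of G:
  S -> T0 T0 | T1 A | b
  A -> T0 T0 | T1 A | b
  T0 -> a
  T1 -> b

CYK table (by increasing span):
  T[0,0] 'b' = {A,S,T1}  orig:{A,S}
  T[1,1] 'a' = {T0}  orig:{}
  T[2,2] 'b' = {A,S,T1}  orig:{A,S}
  T[0,1] 'ba' = ∅
  T[1,2] 'ab' = ∅
  T[0,2] 'bab' = ∅

S ∉ T[0,2] ⇒ NO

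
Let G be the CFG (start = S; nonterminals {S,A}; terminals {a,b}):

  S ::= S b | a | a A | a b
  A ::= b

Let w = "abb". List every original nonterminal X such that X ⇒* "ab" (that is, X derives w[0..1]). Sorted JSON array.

Convert to CNF:
  S -> S T0 | T1 A | T1 T0 | a
  A -> b
  T0 -> b
  T1 -> a

CYK table (by increasing span), restricted to cells inside w[0..1]:
  [0..0]={S,T1}  "a"  orig:{S}
  [1..1]={A,T0}  "b"  orig:{A}
  [0..1]={S}  "ab"

Original NTs in T[0,1] deriving "ab": ["S"]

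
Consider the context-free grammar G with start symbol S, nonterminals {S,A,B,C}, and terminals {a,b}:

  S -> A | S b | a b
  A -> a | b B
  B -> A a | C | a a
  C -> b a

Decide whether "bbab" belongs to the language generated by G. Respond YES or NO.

Convert to CNF:
  S -> S T0 | T0 B | T1 T0 | a
  A -> T0 B | a
  B -> A T1 | T0 T1 | T1 T1
  C -> T0 T1
  T0 -> b
  T1 -> a

CYK fill:
  cell(0,0) b: {T0}  orig:{}
  cell(1,1) b: {T0}  orig:{}
  cell(2,2) a: {A,S,T1}  orig:{A,S}
  cell(3,3) b: {T0}  orig:{}
  cell(0,1) bb: ∅
  cell(1,2) ba: {B,C}
  cell(2,3) ab: {S}
  cell(0,2) bba: {A,S}
  cell(1,3) bab: ∅
  cell(0,3) bbab: {S}

S ∈ T[0,3] ⇒ YES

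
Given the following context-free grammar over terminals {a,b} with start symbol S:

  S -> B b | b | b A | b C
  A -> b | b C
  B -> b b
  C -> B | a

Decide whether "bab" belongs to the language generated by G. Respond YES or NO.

CNF form of G:
  S -> B T0 | T0 A | T0 C | b
  A -> T0 C | b
  B -> T0 T0
  C -> T0 T0 | a
  T0 -> b

CYK fill:
  [0..0]={A,S,T0}  "b"  orig:{A,S}
  [1..1]={C}  "a"
  [2..2]={A,S,T0}  "b"  orig:{A,S}
  [0..1]={A,S}  "ba"
  [1..2]=∅  "ab"
  [0..2]=∅  "bab"

S ∉ T[0,2] ⇒ NO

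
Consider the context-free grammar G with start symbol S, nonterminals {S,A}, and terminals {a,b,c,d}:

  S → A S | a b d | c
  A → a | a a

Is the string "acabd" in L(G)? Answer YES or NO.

CNF form of G:
  S -> A S | T0 X3 | c
  A -> T0 T0 | a
  T0 -> a
  T1 -> b
  T2 -> d
  X3 -> T1 T2

Fill CYK table bottom-up:
  cell(0,0) a: {A,T0}  orig:{A}
  cell(1,1) c: {S}
  cell(2,2) a: {A,T0}  orig:{A}
  cell(3,3) b: {T1}  orig:{}
  cell(4,4) d: {T2}  orig:{}
  cell(0,1) ac: {S}
  cell(1,2) ca: ∅
  cell(2,3) ab: ∅
  cell(3,4) bd: {X3}  orig:{}
  cell(0,2) aca: ∅
  cell(1,3) cab: ∅
  cell(2,4) abd: {S}
  cell(0,3) acab: ∅
  cell(1,4) cabd: ∅
  cell(0,4) acabd: ∅

S ∉ T[0,4] ⇒ NO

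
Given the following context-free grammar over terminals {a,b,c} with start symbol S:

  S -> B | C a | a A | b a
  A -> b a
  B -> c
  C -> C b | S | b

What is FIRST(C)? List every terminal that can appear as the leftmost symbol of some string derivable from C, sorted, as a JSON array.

FIRST iteration:
[1]
  A via A→b a: +{b}
  B via B→c: +{c}
  C via C→b: +{b}
  S via S→B: +{c}
  S via S→C a: +{b}
  S via S→a A: +{a}
  FIRST[S]={a,b,c}  FIRST[A]={b}  FIRST[B]={c}  FIRST[C]={b}
[2]
  C via C→S: +{a,c}
  FIRST[S]={a,b,c}  FIRST[A]={b}  FIRST[B]={c}  FIRST[C]={a,b,c}
[3] (stable)
  FIRST[S]={a,b,c}  FIRST[A]={b}  FIRST[B]={c}  FIRST[C]={a,b,c}

FIRST(C) = ["a", "b", "c"]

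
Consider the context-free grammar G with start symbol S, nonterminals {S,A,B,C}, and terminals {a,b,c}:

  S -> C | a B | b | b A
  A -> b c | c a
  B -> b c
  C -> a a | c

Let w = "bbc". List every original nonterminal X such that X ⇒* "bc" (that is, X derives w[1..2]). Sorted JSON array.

CNF form of G:
  S -> T0 A | T2 B | T2 T2 | b | c
  A -> T0 T1 | T1 T2
  B -> T0 T1
  C -> T2 T2 | c
  T0 -> b
  T1 -> c
  T2 -> a

CYK fill (cells [i..j] with 1 ≤ i ≤ j ≤ 2 only):
  cell(1,1) b: {S,T0}  orig:{S}
  cell(2,2) c: {C,S,T1}  orig:{C,S}
  cell(1,2) bc: {A,B}

Original NTs in T[1,2] deriving "bc": ["A", "B"]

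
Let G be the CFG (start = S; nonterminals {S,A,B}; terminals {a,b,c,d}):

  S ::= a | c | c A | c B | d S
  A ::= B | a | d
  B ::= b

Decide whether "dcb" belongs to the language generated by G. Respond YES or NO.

Convert to CNF:
  S -> T0 A | T0 B | T1 S | a | c
  A -> a | b | d
  B -> b
  T0 -> c
  T1 -> d

CYK table (by increasing span):
  cell(0,0) d: {A,T1}  orig:{A}
  cell(1,1) c: {S,T0}  orig:{S}
  cell(2,2) b: {A,B}
  cell(0,1) dc: {S}
  cell(1,2) cb: {S}
  cell(0,2) dcb: {S}

S ∈ T[0,2] ⇒ YES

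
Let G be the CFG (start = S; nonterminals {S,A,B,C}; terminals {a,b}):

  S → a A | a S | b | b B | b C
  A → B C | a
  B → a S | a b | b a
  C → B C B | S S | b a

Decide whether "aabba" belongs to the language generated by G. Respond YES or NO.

CNF form of G:
  S -> T0 A | T0 S | T1 B | T1 C | b
  A -> B C | a
  B -> T0 S | T0 T1 | T1 T0
  C -> B X2 | S S | T1 T0
  T0 -> a
  T1 -> b
  X2 -> C B

CYK fill:
  [0..0]={A,T0}  "a"  orig:{A}
  [1..1]={A,T0}  "a"  orig:{A}
  [2..2]={S,T1}  "b"  orig:{S}
  [3..3]={S,T1}  "b"  orig:{S}
  [4..4]={A,T0}  "a"  orig:{A}
  [0..1]={S}  "aa"
  [1..2]={B,S}  "ab"
  [2..3]={C}  "bb"
  [3..4]={B,C}  "ba"
  [0..2]={B,C,S}  "aab"
  [1..3]={C}  "abb"
  [2..4]={S}  "bba"
  [0..3]={C}  "aabb"
  [1..4]={A,B,S}  "abba"
  [0..4]={A,B,C,S,X2}  "aabba"  orig:{A,B,C,S}

S ∈ T[0,4] ⇒ YES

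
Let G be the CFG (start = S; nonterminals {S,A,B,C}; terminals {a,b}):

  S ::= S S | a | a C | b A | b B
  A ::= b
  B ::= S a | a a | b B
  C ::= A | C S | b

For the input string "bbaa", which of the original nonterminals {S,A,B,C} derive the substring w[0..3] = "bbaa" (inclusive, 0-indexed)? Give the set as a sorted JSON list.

Convert to CNF:
  S -> S S | T0 C | T1 A | T1 B | a
  A -> b
  B -> S T0 | T0 T0 | T1 B
  C -> C S | b
  T0 -> a
  T1 -> b

Fill CYK table bottom-up (cells [i..j] with 0 ≤ i ≤ j ≤ 3 only):
  [0..0]={A,C,T1}  "b"  orig:{A,C}
  [1..1]={A,C,T1}  "b"  orig:{A,C}
  [2..2]={S,T0}  "a"  orig:{S}
  [3..3]={S,T0}  "a"  orig:{S}
  [0..1]={S}  "bb"
  [1..2]={C}  "ba"
  [2..3]={B,S}  "aa"
  [0..2]={B,S}  "bba"
  [1..3]={B,C,S}  "baa"
  [0..3]={B,C,S}  "bbaa"

Original NTs in T[0,3] deriving "bbaa": ["B", "C", "S"]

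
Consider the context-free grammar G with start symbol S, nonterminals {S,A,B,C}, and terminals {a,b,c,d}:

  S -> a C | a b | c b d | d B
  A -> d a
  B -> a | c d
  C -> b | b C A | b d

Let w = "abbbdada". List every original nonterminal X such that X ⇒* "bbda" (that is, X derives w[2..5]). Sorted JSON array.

CNF form of G:
  S -> T0 B | T1 C | T1 T3 | T2 X5
  A -> T0 T1
  B -> T2 T0 | a
  C -> T3 T0 | T3 X4 | b
  T0 -> d
  T1 -> a
  T2 -> c
  T3 -> b
  X4 -> C A
  X5 -> T3 T0

CYK fill — only the sub-triangle for w[2..5]:
  T[2,2] 'b' = {C,T3}  orig:{C}
  T[3,3] 'b' = {C,T3}  orig:{C}
  T[4,4] 'd' = {T0}  orig:{}
  T[5,5] 'a' = {B,T1}  orig:{B}
  T[2,3] 'bb' = ∅
  T[3,4] 'bd' = {C,X5}  orig:{C}
  T[4,5] 'da' = {A,S}
  T[2,4] 'bbd' = ∅
  T[3,5] 'bda' = {X4}  orig:{}
  T[2,5] 'bbda' = {C}

Original NTs in T[2,5] deriving "bbda": ["C"]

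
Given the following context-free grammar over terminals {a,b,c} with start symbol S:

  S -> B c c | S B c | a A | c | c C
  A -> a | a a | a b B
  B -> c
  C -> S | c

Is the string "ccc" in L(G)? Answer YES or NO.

Convert to CNF:
  S -> B X6 | S X7 | T0 A | T2 C | c
  A -> T0 T0 | T0 X3 | a
  B -> c
  C -> B X4 | S X5 | T0 A | T2 C | c
  T0 -> a
  T1 -> b
  T2 -> c
  X3 -> T1 B
  X4 -> T2 T2
  X5 -> B T2
  X6 -> T2 T2
  X7 -> B T2

CYK table (by increasing span):
  T[0,0] 'c' = {B,C,S,T2}  orig:{B,C,S}
  T[1,1] 'c' = {B,C,S,T2}  orig:{B,C,S}
  T[2,2] 'c' = {B,C,S,T2}  orig:{B,C,S}
  T[0,1] 'cc' = {C,S,X4,X5,X6,X7}  orig:{C,S}
  T[1,2] 'cc' = {C,S,X4,X5,X6,X7}  orig:{C,S}
  T[0,2] 'ccc' = {C,S}

S ∈ T[0,2] ⇒ YES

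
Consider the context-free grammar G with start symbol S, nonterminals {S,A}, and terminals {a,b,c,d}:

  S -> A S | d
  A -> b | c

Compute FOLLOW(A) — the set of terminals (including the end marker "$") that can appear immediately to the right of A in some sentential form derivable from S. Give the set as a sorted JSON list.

Compute FIRST by fixpoint:
iter 1:
  A via A→b: +{b}
  A via A→c: +{c}
  S via S→A S: +{b,c}
  S via S→d: +{d}
  FIRST(S)={b,c,d}  FIRST(A)={b,c}
iter 2: — fixpoint
  FIRST(S)={b,c,d}  FIRST(A)={b,c}

Compute FOLLOW by fixpoint:
FOLLOW(S) := {$}
iter 1:
  S→A S: FOLLOW(A) ⊇ FIRST(S) = {b,c,d}; new: +{b,c,d}
  FOLLOW[S]={$}  FOLLOW[A]={b,c,d}
iter 2: done
  FOLLOW[S]={$}  FOLLOW[A]={b,c,d}

FOLLOW(A) = ["b", "c", "d"]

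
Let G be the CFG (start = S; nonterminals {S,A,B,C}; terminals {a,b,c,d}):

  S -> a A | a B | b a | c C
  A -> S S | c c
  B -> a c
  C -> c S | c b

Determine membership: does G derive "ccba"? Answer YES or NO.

CNF form of G:
  S -> T0 C | T1 A | T1 B | T2 T1
  A -> S S | T0 T0
  B -> T1 T0
  C -> T0 S | T0 T2
  T0 -> c
  T1 -> a
  T2 -> b

CYK fill:
  cell(0,0) c: {T0}  orig:{}
  cell(1,1) c: {T0}  orig:{}
  cell(2,2) b: {T2}  orig:{}
  cell(3,3) a: {T1}  orig:{}
  cell(0,1) cc: {A}
  cell(1,2) cb: {C}
  cell(2,3) ba: {S}
  cell(0,2) ccb: {S}
  cell(1,3) cba: {C}
  cell(0,3) ccba: {S}

S ∈ T[0,3] ⇒ YES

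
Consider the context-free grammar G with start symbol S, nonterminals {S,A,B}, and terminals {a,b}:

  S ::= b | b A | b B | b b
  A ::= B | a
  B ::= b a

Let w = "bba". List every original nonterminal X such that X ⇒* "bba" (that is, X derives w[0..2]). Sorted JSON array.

CNF form of G:
  S -> T0 A | T0 B | T0 T0 | b
  A -> T0 T1 | a
  B -> T0 T1
  T0 -> b
  T1 -> a

CYK table (by increasing span) — only the sub-triangle for w[0..2]:
  cell(0,0) b: {S,T0}  orig:{S}
  cell(1,1) b: {S,T0}  orig:{S}
  cell(2,2) a: {A,T1}  orig:{A}
  cell(0,1) bb: {S}
  cell(1,2) ba: {A,B,S}
  cell(0,2) bba: {S}

Original NTs in T[0,2] deriving "bba": ["S"]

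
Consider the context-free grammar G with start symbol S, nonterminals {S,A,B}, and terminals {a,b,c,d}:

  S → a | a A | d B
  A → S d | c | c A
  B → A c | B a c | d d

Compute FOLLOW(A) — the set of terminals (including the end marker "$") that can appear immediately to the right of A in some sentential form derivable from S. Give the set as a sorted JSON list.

FIRST iteration:
iter 1:
  A via A→c: +{c}
  B via B→A c: +{c}
  B via B→d d: +{d}
  S via S→a: +{a}
  S via S→d B: +{d}
  FIRST[S]={a,d}  FIRST[A]={c}  FIRST[B]={c,d}
iter 2:
  A via A→S d: +{a,d}
  B via B→A c: +{a}
  FIRST[S]={a,d}  FIRST[A]={a,c,d}  FIRST[B]={a,c,d}
iter 3: done
  FIRST[S]={a,d}  FIRST[A]={a,c,d}  FIRST[B]={a,c,d}

FOLLOW iteration:
initialize: $ ∈ FOLLOW(S)
[1]
  A→S d: FOLLOW(S) ⊇ FIRST(d) = {d}; new: +{d}
  B→A c: FOLLOW(A) ⊇ FIRST(c) = {c}; new: +{c}
  B→B a c: FOLLOW(B) ⊇ FIRST(a) = {a}; new: +{a}
  S→a A: FOLLOW(A) ⊇ FOLLOW(S) ⊇ {$,d}; new: +{$,d}
  S→d B: FOLLOW(B) ⊇ FOLLOW(S) ⊇ {$,d}; new: +{$,d}
  S: {$,d}  A: {$,c,d}  B: {$,a,d}
[2] (no change)
  S: {$,d}  A: {$,c,d}  B: {$,a,d}

FOLLOW(A) = ["$", "c", "d"]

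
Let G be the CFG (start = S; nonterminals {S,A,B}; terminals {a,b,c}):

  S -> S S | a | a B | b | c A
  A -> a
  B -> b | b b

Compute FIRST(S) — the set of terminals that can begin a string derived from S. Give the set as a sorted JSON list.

FIRST sets, iterate to fixpoint:
[1]
  A via A→a: +{a}
  B via B→b: +{b}
  S via S→a: +{a}
  S via S→b: +{b}
  S via S→c A: +{c}
  FIRST[S]={a,b,c}  FIRST[A]={a}  FIRST[B]={b}
[2] (stable)
  FIRST[S]={a,b,c}  FIRST[A]={a}  FIRST[B]={b}

FIRST(S) = ["a", "b", "c"]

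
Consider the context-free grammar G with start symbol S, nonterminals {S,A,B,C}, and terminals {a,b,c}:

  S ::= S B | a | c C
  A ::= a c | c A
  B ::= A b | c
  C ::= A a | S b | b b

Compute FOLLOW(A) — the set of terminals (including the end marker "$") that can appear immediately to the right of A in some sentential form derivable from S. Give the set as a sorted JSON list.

FIRST sets, iterate to fixpoint:
iter 1:
  A via A→a c: +{a}
  A via A→c A: +{c}
  B via B→A b: +{a,c}
  C via C→A a: +{a,c}
  C via C→b b: +{b}
  S via S→a: +{a}
  S via S→c C: +{c}
  FIRST[S]={a,c}  FIRST[A]={a,c}  FIRST[B]={a,c}  FIRST[C]={a,b,c}
iter 2: done
  FIRST[S]={a,c}  FIRST[A]={a,c}  FIRST[B]={a,c}  FIRST[C]={a,b,c}

FOLLOW iteration:
FOLLOW(S) := {$}
[1]
  B→A b: FOLLOW(A) ⊇ FIRST(b) = {b}; new: +{b}
  C→A a: FOLLOW(A) ⊇ FIRST(a) = {a}; new: +{a}
  C→S b: FOLLOW(S) ⊇ FIRST(b) = {b}; new: +{b}
  S→S B: FOLLOW(S) ⊇ FIRST(B) = {a,c}; new: +{a,c}
  S→S B: FOLLOW(B) ⊇ FOLLOW(S) ⊇ {$,a,b,c}; new: +{$,a,b,c}
  S→c C: FOLLOW(C) ⊇ FOLLOW(S) ⊇ {$,a,b,c}; new: +{$,a,b,c}
  FOLLOW[S]={$,a,b,c}  FOLLOW[A]={a,b}  FOLLOW[B]={$,a,b,c}  FOLLOW[C]={$,a,b,c}
[2] — fixpoint
  FOLLOW[S]={$,a,b,c}  FOLLOW[A]={a,b}  FOLLOW[B]={$,a,b,c}  FOLLOW[C]={$,a,b,c}

FOLLOW(A) = ["a", "b"]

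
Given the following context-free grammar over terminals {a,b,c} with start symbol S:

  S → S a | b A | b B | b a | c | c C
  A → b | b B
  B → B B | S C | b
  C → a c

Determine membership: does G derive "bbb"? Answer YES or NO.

CNF form of G:
  S -> S T1 | T0 A | T0 B | T0 T1 | T2 C | c
  A -> T0 B | b
  B -> B B | S C | b
  C -> T1 T2
  T0 -> b
  T1 -> a
  T2 -> c

CYK table (by increasing span):
  cell(0,0) b: {A,B,T0}  orig:{A,B}
  cell(1,1) b: {A,B,T0}  orig:{A,B}
  cell(2,2) b: {A,B,T0}  orig:{A,B}
  cell(0,1) bb: {A,B,S}
  cell(1,2) bb: {A,B,S}
  cell(0,2) bbb: {A,B,S}

S ∈ T[0,2] ⇒ YES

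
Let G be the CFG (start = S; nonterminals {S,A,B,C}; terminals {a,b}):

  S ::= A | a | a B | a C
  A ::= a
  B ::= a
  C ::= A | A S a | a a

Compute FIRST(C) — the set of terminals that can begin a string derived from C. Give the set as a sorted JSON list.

Compute FIRST by fixpoint:
iter 1:
  A via A→a: +{a}
  B via B→a: +{a}
  C via C→A: +{a}
  S via S→A: +{a}
  S: {a}  A: {a}  B: {a}  C: {a}
iter 2: done
  S: {a}  A: {a}  B: {a}  C: {a}

FIRST(C) = ["a"]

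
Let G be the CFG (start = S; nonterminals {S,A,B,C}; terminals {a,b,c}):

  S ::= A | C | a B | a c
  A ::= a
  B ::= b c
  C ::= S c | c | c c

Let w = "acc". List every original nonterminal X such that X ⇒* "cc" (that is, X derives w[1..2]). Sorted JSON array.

Convert to CNF:
  S -> S T1 | T1 T1 | T2 B | T2 T1 | a | c
  A -> a
  B -> T0 T1
  C -> S T1 | T1 T1 | c
  T0 -> b
  T1 -> c
  T2 -> a

CYK table (by increasing span) (cells [i..j] with 1 ≤ i ≤ j ≤ 2 only):
  cell(1,1) c: {C,S,T1}  orig:{C,S}
  cell(2,2) c: {C,S,T1}  orig:{C,S}
  cell(1,2) cc: {C,S}

Original NTs in T[1,2] deriving "cc": ["C", "S"]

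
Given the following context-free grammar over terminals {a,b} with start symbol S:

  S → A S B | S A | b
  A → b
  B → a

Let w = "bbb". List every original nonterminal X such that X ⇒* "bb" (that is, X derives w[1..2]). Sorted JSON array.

Convert to CNF:
  S -> A X0 | S A | b
  A -> b
  B -> a
  X0 -> S B

CYK table (by increasing span) — only the sub-triangle for w[1..2]:
  T[1,1] 'b' = {A,S}
  T[2,2] 'b' = {A,S}
  T[1,2] 'bb' = {S}

Original NTs in T[1,2] deriving "bb": ["S"]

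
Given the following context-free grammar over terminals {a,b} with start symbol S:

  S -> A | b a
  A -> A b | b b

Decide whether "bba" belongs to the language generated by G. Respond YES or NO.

CNF form of G:
  S -> A T0 | T0 T0 | T0 T1
  A -> A T0 | T0 T0
  T0 -> b
  T1 -> a

CYK table (by increasing span):
  T[0,0] 'b' = {T0}  orig:{}
  T[1,1] 'b' = {T0}  orig:{}
  T[2,2] 'a' = {T1}  orig:{}
  T[0,1] 'bb' = {A,S}
  T[1,2] 'ba' = {S}
  T[0,2] 'bba' = ∅

S ∉ T[0,2] ⇒ NO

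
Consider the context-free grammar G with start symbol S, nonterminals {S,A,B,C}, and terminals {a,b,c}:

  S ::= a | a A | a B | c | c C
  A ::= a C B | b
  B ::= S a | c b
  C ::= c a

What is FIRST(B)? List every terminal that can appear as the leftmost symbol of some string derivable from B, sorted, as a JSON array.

FIRST iteration:
pass 1:
  A via A→a C B: +{a}
  A via A→b: +{b}
  B via B→c b: +{c}
  C via C→c a: +{c}
  S via S→a: +{a}
  S via S→c: +{c}
  FIRST(S)={a,c}  FIRST(A)={a,b}  FIRST(B)={c}  FIRST(C)={c}
pass 2:
  B via B→S a: +{a}
  FIRST(S)={a,c}  FIRST(A)={a,b}  FIRST(B)={a,c}  FIRST(C)={c}
pass 3: done
  FIRST(S)={a,c}  FIRST(A)={a,b}  FIRST(B)={a,c}  FIRST(C)={c}

FIRST(B) = ["a", "c"]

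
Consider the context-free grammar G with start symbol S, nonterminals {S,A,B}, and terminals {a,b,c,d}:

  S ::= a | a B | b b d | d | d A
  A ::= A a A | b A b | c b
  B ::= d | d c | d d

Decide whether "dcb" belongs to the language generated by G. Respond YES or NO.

Convert to CNF:
  S -> T0 B | T1 X6 | T3 A | a | d
  A -> A X4 | T1 X5 | T2 T1
  B -> T3 T2 | T3 T3 | d
  T0 -> a
  T1 -> b
  T2 -> c
  T3 -> d
  X4 -> T0 A
  X5 -> A T1
  X6 -> T1 T3

Fill CYK table bottom-up:
  T[0,0] 'd' = {B,S,T3}  orig:{B,S}
  T[1,1] 'c' = {T2}  orig:{}
  T[2,2] 'b' = {T1}  orig:{}
  T[0,1] 'dc' = {B}
  T[1,2] 'cb' = {A}
  T[0,2] 'dcb' = {S}

S ∈ T[0,2] ⇒ YES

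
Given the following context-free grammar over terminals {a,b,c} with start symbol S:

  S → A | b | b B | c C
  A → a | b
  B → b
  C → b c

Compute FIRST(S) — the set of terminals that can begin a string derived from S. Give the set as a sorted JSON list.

FIRST iteration:
[1]
  A via A→a: +{a}
  A via A→b: +{b}
  B via B→b: +{b}
  C via C→b c: +{b}
  S via S→A: +{a,b}
  S via S→c C: +{c}
  S: {a,b,c}  A: {a,b}  B: {b}  C: {b}
[2] done
  S: {a,b,c}  A: {a,b}  B: {b}  C: {b}

FIRST(S) = ["a", "b", "c"]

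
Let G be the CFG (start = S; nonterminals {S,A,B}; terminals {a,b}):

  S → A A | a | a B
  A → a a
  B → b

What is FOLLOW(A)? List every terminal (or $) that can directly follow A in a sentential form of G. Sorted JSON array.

FIRST iteration:
iter 1:
  A via A→a a: +{a}
  B via B→b: +{b}
  S via S→A A: +{a}
  FIRST(S)={a}  FIRST(A)={a}  FIRST(B)={b}
iter 2: (no change)
  FIRST(S)={a}  FIRST(A)={a}  FIRST(B)={b}

FOLLOW sets:
seed FOLLOW(S) with $
round 1:
  S→A A: FOLLOW(A) ⊇ FIRST(A) = {a}; new: +{a}
  S→A A: FOLLOW(A) ⊇ FOLLOW(S) ⊇ {$}; new: +{$}
  S→a B: FOLLOW(B) ⊇ FOLLOW(S) ⊇ {$}; new: +{$}
  FOLLOW(S)={$}  FOLLOW(A)={$,a}  FOLLOW(B)={$}
round 2: done
  FOLLOW(S)={$}  FOLLOW(A)={$,a}  FOLLOW(B)={$}

FOLLOW(A) = ["$", "a"]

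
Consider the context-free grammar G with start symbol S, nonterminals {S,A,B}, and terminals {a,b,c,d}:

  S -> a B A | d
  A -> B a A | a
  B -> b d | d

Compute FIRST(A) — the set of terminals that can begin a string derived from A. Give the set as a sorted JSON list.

FIRST sets, iterate to fixpoint:
round 1:
  A via A→a: +{a}
  B via B→b d: +{b}
  B via B→d: +{d}
  S via S→a B A: +{a}
  S via S→d: +{d}
  S: {a,d}  A: {a}  B: {b,d}
round 2:
  A via A→B a A: +{b,d}
  S: {a,d}  A: {a,b,d}  B: {b,d}
round 3: done
  S: {a,d}  A: {a,b,d}  B: {b,d}

FIRST(A) = ["a", "b", "d"]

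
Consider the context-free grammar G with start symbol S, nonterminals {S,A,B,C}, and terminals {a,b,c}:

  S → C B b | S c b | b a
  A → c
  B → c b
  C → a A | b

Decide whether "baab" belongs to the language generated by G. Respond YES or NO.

Convert to CNF:
  S -> C X3 | S X4 | T1 T2
  A -> c
  B -> T0 T1
  C -> T2 A | b
  T0 -> c
  T1 -> b
  T2 -> a
  X3 -> B T1
  X4 -> T0 T1

CYK fill:
  T[0,0] 'b' = {C,T1}  orig:{C}
  T[1,1] 'a' = {T2}  orig:{}
  T[2,2] 'a' = {T2}  orig:{}
  T[3,3] 'b' = {C,T1}  orig:{C}
  T[0,1] 'ba' = {S}
  T[1,2] 'aa' = ∅
  T[2,3] 'ab' = ∅
  T[0,2] 'baa' = ∅
  T[1,3] 'aab' = ∅
  T[0,3] 'baab' = ∅

S ∉ T[0,3] ⇒ NO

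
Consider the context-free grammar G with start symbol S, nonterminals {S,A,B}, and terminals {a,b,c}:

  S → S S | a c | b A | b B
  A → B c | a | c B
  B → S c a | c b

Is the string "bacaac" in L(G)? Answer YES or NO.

Convert to CNF:
  S -> S S | T1 T0 | T2 A | T2 B
  A -> B T0 | T0 B | a
  B -> S X3 | T0 T2
  T0 -> c
  T1 -> a
  T2 -> b
  X3 -> T0 T1

Fill CYK table bottom-up:
  T[0,0] 'b' = {T2}  orig:{}
  T[1,1] 'a' = {A,T1}  orig:{A}
  T[2,2] 'c' = {T0}  orig:{}
  T[3,3] 'a' = {A,T1}  orig:{A}
  T[4,4] 'a' = {A,T1}  orig:{A}
  T[5,5] 'c' = {T0}  orig:{}
  T[0,1] 'ba' = {S}
  T[1,2] 'ac' = {S}
  T[2,3] 'ca' = {X3}  orig:{}
  T[3,4] 'aa' = ∅
  T[4,5] 'ac' = {S}
  T[0,2] 'bac' = ∅
  T[1,3] 'aca' = ∅
  T[2,4] 'caa' = ∅
  T[3,5] 'aac' = ∅
  T[0,3] 'baca' = {B}
  T[1,4] 'acaa' = ∅
  T[2,5] 'caac' = ∅
  T[0,4] 'bacaa' = ∅
  T[1,5] 'acaac' = ∅
  T[0,5] 'bacaac' = ∅

S ∉ T[0,5] ⇒ NO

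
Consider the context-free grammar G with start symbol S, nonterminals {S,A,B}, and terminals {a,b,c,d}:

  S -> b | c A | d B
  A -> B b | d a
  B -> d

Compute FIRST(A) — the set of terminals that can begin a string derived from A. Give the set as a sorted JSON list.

FIRST iteration:
iter 1:
  A via A→d a: +{d}
  B via B→d: +{d}
  S via S→b: +{b}
  S via S→c A: +{c}
  S via S→d B: +{d}
  FIRST(S)={b,c,d}  FIRST(A)={d}  FIRST(B)={d}
iter 2: (stable)
  FIRST(S)={b,c,d}  FIRST(A)={d}  FIRST(B)={d}

FIRST(A) = ["d"]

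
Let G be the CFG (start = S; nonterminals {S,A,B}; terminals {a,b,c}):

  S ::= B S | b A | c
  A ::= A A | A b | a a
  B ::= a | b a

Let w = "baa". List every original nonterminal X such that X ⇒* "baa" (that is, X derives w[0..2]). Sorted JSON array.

Convert to CNF:
  S -> B S | T0 A | c
  A -> A A | A T0 | T1 T1
  B -> T0 T1 | a
  T0 -> b
  T1 -> a

CYK fill — only the sub-triangle for w[0..2]:
  cell(0,0) b: {T0}  orig:{}
  cell(1,1) a: {B,T1}  orig:{B}
  cell(2,2) a: {B,T1}  orig:{B}
  cell(0,1) ba: {B}
  cell(1,2) aa: {A}
  cell(0,2) baa: {S}

Original NTs in T[0,2] deriving "baa": ["S"]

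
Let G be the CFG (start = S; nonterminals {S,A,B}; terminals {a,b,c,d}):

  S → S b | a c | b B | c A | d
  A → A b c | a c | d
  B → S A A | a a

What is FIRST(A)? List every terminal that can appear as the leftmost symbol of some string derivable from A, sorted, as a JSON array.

FIRST iteration:
pass 1:
  A via A→a c: +{a}
  A via A→d: +{d}
  B via B→a a: +{a}
  S via S→a c: +{a}
  S via S→b B: +{b}
  S via S→c A: +{c}
  S via S→d: +{d}
  FIRST(S)={a,b,c,d}  FIRST(A)={a,d}  FIRST(B)={a}
pass 2:
  B via B→S A A: +{b,c,d}
  FIRST(S)={a,b,c,d}  FIRST(A)={a,d}  FIRST(B)={a,b,c,d}
pass 3: (stable)
  FIRST(S)={a,b,c,d}  FIRST(A)={a,d}  FIRST(B)={a,b,c,d}

FIRST(A) = ["a", "d"]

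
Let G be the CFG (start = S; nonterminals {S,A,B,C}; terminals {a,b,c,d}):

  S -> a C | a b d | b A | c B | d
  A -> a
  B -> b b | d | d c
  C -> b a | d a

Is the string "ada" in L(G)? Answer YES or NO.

CNF form of G:
  S -> T0 A | T2 B | T3 C | T3 X4 | d
  A -> a
  B -> T0 T0 | T1 T2 | d
  C -> T0 T3 | T1 T3
  T0 -> b
  T1 -> d
  T2 -> c
  T3 -> a
  X4 -> T0 T1

CYK fill:
  T[0,0] 'a' = {A,T3}  orig:{A}
  T[1,1] 'd' = {B,S,T1}  orig:{B,S}
  T[2,2] 'a' = {A,T3}  orig:{A}
  T[0,1] 'ad' = ∅
  T[1,2] 'da' = {C}
  T[0,2] 'ada' = {S}

S ∈ T[0,2] ⇒ YES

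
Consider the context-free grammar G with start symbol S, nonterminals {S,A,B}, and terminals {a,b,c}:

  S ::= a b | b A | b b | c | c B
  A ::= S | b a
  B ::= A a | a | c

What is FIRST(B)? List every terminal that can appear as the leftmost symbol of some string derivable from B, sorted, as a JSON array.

FIRST sets, iterate to fixpoint:
[1]
  A via A→b a: +{b}
  B via B→A a: +{b}
  B via B→a: +{a}
  B via B→c: +{c}
  S via S→a b: +{a}
  S via S→b A: +{b}
  S via S→c: +{c}
  S: {a,b,c}  A: {b}  B: {a,b,c}
[2]
  A via A→S: +{a,c}
  S: {a,b,c}  A: {a,b,c}  B: {a,b,c}
[3] done
  S: {a,b,c}  A: {a,b,c}  B: {a,b,c}

FIRST(B) = ["a", "b", "c"]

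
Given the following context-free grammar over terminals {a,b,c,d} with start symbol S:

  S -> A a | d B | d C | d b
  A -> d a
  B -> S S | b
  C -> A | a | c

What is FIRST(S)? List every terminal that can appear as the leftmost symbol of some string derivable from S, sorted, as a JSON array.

FIRST sets, iterate to fixpoint:
round 1:
  A via A→d a: +{d}
  B via B→b: +{b}
  C via C→A: +{d}
  C via C→a: +{a}
  C via C→c: +{c}
  S via S→A a: +{d}
  S: {d}  A: {d}  B: {b}  C: {a,c,d}
round 2:
  B via B→S S: +{d}
  S: {d}  A: {d}  B: {b,d}  C: {a,c,d}
round 3: (stable)
  S: {d}  A: {d}  B: {b,d}  C: {a,c,d}

FIRST(S) = ["d"]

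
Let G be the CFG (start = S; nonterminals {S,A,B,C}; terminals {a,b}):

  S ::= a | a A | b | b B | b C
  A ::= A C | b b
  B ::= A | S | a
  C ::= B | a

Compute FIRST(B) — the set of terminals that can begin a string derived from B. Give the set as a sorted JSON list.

FIRST sets, iterate to fixpoint:
[1]
  A via A→b b: +{b}
  B via B→A: +{b}
  B via B→a: +{a}
  C via C→B: +{a,b}
  S via S→a: +{a}
  S via S→b: +{b}
  S: {a,b}  A: {b}  B: {a,b}  C: {a,b}
[2] (no change)
  S: {a,b}  A: {b}  B: {a,b}  C: {a,b}

FIRST(B) = ["a", "b"]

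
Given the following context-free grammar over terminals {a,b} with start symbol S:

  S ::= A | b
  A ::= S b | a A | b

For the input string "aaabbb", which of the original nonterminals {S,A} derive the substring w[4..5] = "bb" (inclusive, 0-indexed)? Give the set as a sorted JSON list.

CNF form of G:
  S -> S T0 | T1 A | b
  A -> S T0 | T1 A | b
  T0 -> b
  T1 -> a

Fill CYK table bottom-up (cells [i..j] with 4 ≤ i ≤ j ≤ 5 only):
  T[4,4] 'b' = {A,S,T0}  orig:{A,S}
  T[5,5] 'b' = {A,S,T0}  orig:{A,S}
  T[4,5] 'bb' = {A,S}

Original NTs in T[4,5] deriving "bb": ["A", "S"]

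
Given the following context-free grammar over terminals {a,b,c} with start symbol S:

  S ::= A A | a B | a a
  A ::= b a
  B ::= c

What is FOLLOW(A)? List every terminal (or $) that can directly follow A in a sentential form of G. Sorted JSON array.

FIRST iteration:
[1]
  A via A→b a: +{b}
  B via B→c: +{c}
  S via S→A A: +{b}
  S via S→a B: +{a}
  S: {a,b}  A: {b}  B: {c}
[2] done
  S: {a,b}  A: {b}  B: {c}

Compute FOLLOW by fixpoint:
FOLLOW(S) := {$}
iter 1:
  S→A A: FOLLOW(A) ⊇ FIRST(A) = {b}; new: +{b}
  S→A A: FOLLOW(A) ⊇ FOLLOW(S) ⊇ {$}; new: +{$}
  S→a B: FOLLOW(B) ⊇ FOLLOW(S) ⊇ {$}; new: +{$}
  FOLLOW(S)={$}  FOLLOW(A)={$,b}  FOLLOW(B)={$}
iter 2: (no change)
  FOLLOW(S)={$}  FOLLOW(A)={$,b}  FOLLOW(B)={$}

FOLLOW(A) = ["$", "b"]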